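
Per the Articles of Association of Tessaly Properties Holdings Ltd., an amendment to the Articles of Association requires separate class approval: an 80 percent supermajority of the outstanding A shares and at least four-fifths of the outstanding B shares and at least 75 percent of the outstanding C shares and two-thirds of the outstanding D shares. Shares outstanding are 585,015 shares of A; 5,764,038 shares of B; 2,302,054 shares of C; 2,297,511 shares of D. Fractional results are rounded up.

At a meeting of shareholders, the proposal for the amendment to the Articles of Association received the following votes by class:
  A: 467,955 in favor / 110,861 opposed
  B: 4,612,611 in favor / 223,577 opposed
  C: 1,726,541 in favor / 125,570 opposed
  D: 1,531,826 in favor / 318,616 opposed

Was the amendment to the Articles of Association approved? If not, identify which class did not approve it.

Not approved — the A shares did not give the required vote.

A: 4/5 of 585015 = 468012; 468,012 required, 467,955 in favor — not approved.
B: 4/5 of 5764038 = 4611230.40, rounded up to 4611231; 4,611,231 required, 4,612,611 in favor — approved.
C: 3/4 of 2302054 = 1726540.50, rounded up to 1726541; 1,726,541 required, 1,726,541 in favor — approved.
D: 2/3 of 2297511 = 1531674; 1,531,674 required, 1,531,826 in favor — approved.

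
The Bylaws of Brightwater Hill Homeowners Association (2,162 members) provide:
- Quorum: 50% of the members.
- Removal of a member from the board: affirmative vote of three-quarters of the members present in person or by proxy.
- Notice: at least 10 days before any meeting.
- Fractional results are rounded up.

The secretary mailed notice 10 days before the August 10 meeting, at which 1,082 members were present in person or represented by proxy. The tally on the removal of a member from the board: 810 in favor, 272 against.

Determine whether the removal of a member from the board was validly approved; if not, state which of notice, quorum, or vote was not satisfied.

Invalid — vote requirement not satisfied.

Notice: 10 days given; 10 required. Satisfied.
Quorum: 50% of 2,162 = 1,081; 1,082 present. Satisfied.
Vote: requires three-fourths of those present (1,082); 3/4 of 1082 = 811.50, rounded up to 812, so 812 needed; 810 in favor. Not satisfied.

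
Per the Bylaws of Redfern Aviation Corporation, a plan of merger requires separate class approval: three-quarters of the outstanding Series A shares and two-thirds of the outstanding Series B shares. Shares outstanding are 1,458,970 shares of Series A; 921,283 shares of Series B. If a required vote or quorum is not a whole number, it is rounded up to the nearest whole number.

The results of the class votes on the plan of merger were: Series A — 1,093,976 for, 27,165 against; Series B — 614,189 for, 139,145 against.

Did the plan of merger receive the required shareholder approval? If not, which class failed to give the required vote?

Not approved — the Series A shares did not give the required vote.

Series A: 3/4 of 1458970 = 1094227.50, rounded up to 1094228; 1,094,228 required, 1,093,976 in favor — not approved.
Series B: 2/3 of 921283 = 614188.67, rounded up to 614189; 614,189 required, 614,189 in favor — approved.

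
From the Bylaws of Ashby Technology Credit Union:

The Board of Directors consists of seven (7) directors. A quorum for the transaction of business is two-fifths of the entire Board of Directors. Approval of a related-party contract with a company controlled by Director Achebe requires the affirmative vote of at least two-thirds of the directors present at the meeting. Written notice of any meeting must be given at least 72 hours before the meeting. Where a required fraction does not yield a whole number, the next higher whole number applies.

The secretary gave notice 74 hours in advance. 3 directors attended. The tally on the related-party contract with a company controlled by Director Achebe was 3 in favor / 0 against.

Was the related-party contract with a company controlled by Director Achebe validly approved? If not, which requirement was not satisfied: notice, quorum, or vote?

Notice: 74 hours given; 72 required (74 ≥ 72). Satisfied.
Quorum: 3 present; quorum is 3. Satisfied.
Vote: the related-party contract with a company controlled by Director Achebe requires two-thirds of the directors present (3). 2/3 of 3 = 2, so 2 affirmative votes are needed; 3 voted in favor. Satisfied.

Valid — all requirements satisfied.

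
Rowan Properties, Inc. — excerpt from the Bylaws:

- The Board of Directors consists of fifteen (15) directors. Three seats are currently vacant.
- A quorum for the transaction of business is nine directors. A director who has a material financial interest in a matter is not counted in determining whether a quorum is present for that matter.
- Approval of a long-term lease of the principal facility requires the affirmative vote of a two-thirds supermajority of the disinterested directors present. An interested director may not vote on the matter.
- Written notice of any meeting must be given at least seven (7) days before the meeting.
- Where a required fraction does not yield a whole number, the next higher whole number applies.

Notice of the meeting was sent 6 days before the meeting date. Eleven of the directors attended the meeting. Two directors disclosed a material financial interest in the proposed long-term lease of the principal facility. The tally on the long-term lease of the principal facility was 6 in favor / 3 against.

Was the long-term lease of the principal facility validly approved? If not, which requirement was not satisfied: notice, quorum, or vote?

Notice: 6 days given; 7 required (6 < 7). Not satisfied.
Quorum: 11 present, but the 2 interested directors do not count, leaving 9. Quorum is 9. Satisfied.
Vote: the long-term lease of the principal facility requires two-thirds of the disinterested directors present (11 − 2 = 9). 2/3 of 9 = 6, so 6 affirmative votes are needed; 6 voted in favor. Satisfied.

Invalid — notice requirement not satisfied.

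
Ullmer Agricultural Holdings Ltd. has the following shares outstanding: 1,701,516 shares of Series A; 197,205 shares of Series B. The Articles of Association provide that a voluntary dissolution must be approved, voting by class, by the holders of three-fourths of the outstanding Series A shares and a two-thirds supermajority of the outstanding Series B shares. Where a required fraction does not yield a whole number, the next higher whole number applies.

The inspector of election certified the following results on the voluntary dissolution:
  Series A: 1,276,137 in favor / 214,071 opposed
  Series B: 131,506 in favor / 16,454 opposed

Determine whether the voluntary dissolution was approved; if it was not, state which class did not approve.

Approved — every class gave the required vote.

Series A: 3/4 of 1701516 = 1276137; 1,276,137 required, 1,276,137 in favor — approved.
Series B: 2/3 of 197205 = 131470; 131,470 required, 131,506 in favor — approved.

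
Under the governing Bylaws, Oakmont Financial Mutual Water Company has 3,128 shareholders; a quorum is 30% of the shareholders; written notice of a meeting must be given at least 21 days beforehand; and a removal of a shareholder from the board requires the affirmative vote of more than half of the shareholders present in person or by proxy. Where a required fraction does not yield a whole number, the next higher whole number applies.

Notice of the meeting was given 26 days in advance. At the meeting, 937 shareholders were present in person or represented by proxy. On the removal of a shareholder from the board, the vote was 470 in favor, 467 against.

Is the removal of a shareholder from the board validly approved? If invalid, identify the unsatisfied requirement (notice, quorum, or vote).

Notice: 26 days given; 21 required. Satisfied.
Quorum: 30% of 3,128 = 938.40, rounded up to 939; 937 present. Not satisfied.
Vote: requires a majority of those present (937); a majority of 937 is 469, so 469 needed; 470 in favor. Satisfied.

Invalid — quorum requirement not satisfied.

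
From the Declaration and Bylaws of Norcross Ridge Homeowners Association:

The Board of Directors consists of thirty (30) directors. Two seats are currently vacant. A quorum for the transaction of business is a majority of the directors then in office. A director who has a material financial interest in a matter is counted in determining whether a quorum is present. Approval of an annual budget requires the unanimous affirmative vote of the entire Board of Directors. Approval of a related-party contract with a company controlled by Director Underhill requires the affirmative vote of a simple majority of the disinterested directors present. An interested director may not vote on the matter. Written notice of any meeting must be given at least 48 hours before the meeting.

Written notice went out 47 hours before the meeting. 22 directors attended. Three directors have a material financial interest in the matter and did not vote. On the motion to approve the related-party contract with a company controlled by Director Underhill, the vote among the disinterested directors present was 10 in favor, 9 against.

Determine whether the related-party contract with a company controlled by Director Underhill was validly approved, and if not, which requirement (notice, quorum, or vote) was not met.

Notice: 47 hours given; 48 required (47 < 48). Not satisfied.
Quorum: 22 present (interested directors count toward quorum); quorum is 15. Satisfied.
Vote: the related-party contract with a company controlled by Director Underhill requires a majority of the disinterested directors present (22 − 3 = 19). A majority of 19 is 10, so 10 affirmative votes are needed; 10 voted in favor. Satisfied.

Invalid — notice requirement not satisfied.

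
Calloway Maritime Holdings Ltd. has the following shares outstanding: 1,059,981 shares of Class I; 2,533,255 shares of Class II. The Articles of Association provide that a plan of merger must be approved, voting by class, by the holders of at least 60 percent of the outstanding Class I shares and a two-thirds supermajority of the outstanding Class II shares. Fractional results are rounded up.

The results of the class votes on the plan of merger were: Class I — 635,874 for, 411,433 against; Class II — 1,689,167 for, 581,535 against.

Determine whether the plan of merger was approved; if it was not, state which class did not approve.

Not approved — the Class I shares did not give the required vote.

Class I: 3/5 of 1059981 = 635988.60, rounded up to 635989; 635,989 required, 635,874 in favor — not approved.
Class II: 2/3 of 2533255 = 1688836.67, rounded up to 1688837; 1,688,837 required, 1,689,167 in favor — approved.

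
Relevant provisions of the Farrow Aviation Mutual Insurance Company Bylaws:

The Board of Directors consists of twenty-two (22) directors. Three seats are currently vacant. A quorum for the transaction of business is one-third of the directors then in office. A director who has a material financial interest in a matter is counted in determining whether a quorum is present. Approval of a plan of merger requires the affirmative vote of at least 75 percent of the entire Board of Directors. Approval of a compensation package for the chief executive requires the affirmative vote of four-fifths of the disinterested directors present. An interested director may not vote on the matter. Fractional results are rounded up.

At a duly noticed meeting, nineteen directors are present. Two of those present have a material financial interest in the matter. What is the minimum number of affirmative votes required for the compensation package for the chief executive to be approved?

The compensation package for the chief executive requires four-fifths of the disinterested directors present (19 − 2 = 17).
4/5 of 17 = 13.60, rounded up to 14.

14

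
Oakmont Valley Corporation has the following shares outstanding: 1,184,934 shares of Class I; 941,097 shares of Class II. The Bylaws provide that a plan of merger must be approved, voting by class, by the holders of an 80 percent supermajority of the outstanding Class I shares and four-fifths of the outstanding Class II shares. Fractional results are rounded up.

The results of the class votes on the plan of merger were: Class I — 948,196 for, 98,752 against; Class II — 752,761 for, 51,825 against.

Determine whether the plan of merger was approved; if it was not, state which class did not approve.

Not approved — the Class II shares did not give the required vote.

Class I: 4/5 of 1184934 = 947947.20, rounded up to 947948; 947,948 required, 948,196 in favor — approved.
Class II: 4/5 of 941097 = 752877.60, rounded up to 752878; 752,878 required, 752,761 in favor — not approved.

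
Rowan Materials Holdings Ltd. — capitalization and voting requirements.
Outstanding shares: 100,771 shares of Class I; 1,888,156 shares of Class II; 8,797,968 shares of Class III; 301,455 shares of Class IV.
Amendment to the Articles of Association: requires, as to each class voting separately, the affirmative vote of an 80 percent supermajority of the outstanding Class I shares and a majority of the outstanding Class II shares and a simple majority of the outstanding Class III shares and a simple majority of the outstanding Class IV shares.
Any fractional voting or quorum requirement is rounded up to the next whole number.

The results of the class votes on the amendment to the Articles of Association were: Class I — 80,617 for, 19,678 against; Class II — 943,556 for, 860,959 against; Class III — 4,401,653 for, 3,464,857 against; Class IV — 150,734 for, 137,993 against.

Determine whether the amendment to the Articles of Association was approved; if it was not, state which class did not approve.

Class I: 4/5 of 100771 = 80616.80, rounded up to 80617; 80,617 required, 80,617 in favor — approved.
Class II: a majority of 1888156 is 944079; 944,079 required, 943,556 in favor — not approved.
Class III: a majority of 8797968 is 4398985; 4,398,985 required, 4,401,653 in favor — approved.
Class IV: a majority of 301455 is 150728; 150,728 required, 150,734 in favor — approved.

Not approved — the Class II shares did not give the required vote.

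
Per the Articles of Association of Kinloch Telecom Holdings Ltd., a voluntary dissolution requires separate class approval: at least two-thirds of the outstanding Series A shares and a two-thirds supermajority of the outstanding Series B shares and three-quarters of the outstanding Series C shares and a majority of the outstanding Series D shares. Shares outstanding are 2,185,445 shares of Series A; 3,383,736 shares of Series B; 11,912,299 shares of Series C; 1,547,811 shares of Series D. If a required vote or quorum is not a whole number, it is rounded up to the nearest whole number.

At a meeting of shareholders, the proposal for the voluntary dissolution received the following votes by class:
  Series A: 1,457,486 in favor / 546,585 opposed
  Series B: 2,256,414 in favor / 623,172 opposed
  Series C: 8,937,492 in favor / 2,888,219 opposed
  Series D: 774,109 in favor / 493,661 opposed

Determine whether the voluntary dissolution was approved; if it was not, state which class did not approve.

Approved — every class gave the required vote.

Series A: 2/3 of 2185445 = 1456963.33, rounded up to 1456964; 1,456,964 required, 1,457,486 in favor — approved.
Series B: 2/3 of 3383736 = 2255824; 2,255,824 required, 2,256,414 in favor — approved.
Series C: 3/4 of 11912299 = 8934224.25, rounded up to 8934225; 8,934,225 required, 8,937,492 in favor — approved.
Series D: a majority of 1547811 is 773906; 773,906 required, 774,109 in favor — approved.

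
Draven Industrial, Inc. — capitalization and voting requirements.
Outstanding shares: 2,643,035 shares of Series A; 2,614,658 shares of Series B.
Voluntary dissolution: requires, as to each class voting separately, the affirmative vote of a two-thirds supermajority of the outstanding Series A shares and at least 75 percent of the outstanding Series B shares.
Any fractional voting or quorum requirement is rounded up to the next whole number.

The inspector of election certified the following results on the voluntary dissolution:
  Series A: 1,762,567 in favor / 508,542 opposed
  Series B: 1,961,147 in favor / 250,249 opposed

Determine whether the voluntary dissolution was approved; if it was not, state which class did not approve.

Approved — every class gave the required vote.

Series A: 2/3 of 2643035 = 1762023.33, rounded up to 1762024; 1,762,024 required, 1,762,567 in favor — approved.
Series B: 3/4 of 2614658 = 1960993.50, rounded up to 1960994; 1,960,994 required, 1,961,147 in favor — approved.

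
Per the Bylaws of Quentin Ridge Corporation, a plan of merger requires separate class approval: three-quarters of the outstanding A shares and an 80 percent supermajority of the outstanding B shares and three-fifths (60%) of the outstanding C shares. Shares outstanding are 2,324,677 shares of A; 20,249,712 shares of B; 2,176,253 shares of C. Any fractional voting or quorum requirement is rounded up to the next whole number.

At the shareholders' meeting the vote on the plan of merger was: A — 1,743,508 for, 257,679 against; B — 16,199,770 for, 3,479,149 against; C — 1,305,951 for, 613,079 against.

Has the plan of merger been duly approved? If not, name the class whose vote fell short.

Approved — every class gave the required vote.

A: 3/4 of 2324677 = 1743507.75, rounded up to 1743508; 1,743,508 required, 1,743,508 in favor — approved.
B: 4/5 of 20249712 = 16199769.60, rounded up to 16199770; 16,199,770 required, 16,199,770 in favor — approved.
C: 3/5 of 2176253 = 1305751.80, rounded up to 1305752; 1,305,752 required, 1,305,951 in favor — approved.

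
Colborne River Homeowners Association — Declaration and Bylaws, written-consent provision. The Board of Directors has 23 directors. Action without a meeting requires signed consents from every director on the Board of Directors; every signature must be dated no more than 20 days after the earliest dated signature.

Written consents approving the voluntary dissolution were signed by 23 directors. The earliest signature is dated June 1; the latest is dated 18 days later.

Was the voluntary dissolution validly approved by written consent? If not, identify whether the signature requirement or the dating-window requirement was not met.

Effective — both the signature and dating-window requirements are satisfied.

Signatures required: all of 23 — unanimous means all 23, so 23 needed; 23 signed. Sufficient.
Dating window: the latest signature is 18 days after the earliest; the limit is 20 days. Within the window.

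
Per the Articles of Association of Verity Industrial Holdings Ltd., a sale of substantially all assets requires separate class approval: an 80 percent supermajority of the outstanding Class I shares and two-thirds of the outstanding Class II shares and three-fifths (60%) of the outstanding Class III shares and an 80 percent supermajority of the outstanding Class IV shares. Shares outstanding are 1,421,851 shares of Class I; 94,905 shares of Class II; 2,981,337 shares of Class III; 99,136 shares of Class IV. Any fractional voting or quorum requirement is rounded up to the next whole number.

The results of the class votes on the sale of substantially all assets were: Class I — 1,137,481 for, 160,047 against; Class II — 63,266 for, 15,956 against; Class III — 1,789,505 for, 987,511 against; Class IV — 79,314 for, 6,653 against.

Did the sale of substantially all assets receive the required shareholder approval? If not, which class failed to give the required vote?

Class I: 4/5 of 1421851 = 1137480.80, rounded up to 1137481; 1,137,481 required, 1,137,481 in favor — approved.
Class II: 2/3 of 94905 = 63270; 63,270 required, 63,266 in favor — not approved.
Class III: 3/5 of 2981337 = 1788802.20, rounded up to 1788803; 1,788,803 required, 1,789,505 in favor — approved.
Class IV: 4/5 of 99136 = 79308.80, rounded up to 79309; 79,309 required, 79,314 in favor — approved.

Not approved — the Class II shares did not give the required vote.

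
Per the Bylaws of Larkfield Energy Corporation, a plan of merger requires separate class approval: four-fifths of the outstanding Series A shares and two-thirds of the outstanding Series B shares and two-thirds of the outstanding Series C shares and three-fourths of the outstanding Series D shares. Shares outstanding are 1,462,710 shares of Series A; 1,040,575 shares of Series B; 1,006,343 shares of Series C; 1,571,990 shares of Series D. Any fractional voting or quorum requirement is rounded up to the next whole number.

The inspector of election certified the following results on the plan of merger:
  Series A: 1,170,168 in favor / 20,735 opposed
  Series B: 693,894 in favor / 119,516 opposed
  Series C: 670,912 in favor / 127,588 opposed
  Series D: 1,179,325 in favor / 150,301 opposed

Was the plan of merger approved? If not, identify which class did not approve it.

Series A: 4/5 of 1462710 = 1170168; 1,170,168 required, 1,170,168 in favor — approved.
Series B: 2/3 of 1040575 = 693716.67, rounded up to 693717; 693,717 required, 693,894 in favor — approved.
Series C: 2/3 of 1006343 = 670895.33, rounded up to 670896; 670,896 required, 670,912 in favor — approved.
Series D: 3/4 of 1571990 = 1178992.50, rounded up to 1178993; 1,178,993 required, 1,179,325 in favor — approved.

Approved — every class gave the required vote.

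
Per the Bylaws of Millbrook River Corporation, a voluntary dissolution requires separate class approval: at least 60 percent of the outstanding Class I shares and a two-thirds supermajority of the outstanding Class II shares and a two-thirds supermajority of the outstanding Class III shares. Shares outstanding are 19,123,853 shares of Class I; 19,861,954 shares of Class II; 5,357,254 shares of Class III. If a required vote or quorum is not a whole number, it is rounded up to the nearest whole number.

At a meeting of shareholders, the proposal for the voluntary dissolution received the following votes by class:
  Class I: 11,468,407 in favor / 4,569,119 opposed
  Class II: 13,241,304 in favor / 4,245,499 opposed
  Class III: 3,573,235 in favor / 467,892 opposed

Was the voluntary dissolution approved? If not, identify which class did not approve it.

Not approved — the Class I shares did not give the required vote.

Class I: 3/5 of 19123853 = 11474311.80, rounded up to 11474312; 11,474,312 required, 11,468,407 in favor — not approved.
Class II: 2/3 of 19861954 = 13241302.67, rounded up to 13241303; 13,241,303 required, 13,241,304 in favor — approved.
Class III: 2/3 of 5357254 = 3571502.67, rounded up to 3571503; 3,571,503 required, 3,573,235 in favor — approved.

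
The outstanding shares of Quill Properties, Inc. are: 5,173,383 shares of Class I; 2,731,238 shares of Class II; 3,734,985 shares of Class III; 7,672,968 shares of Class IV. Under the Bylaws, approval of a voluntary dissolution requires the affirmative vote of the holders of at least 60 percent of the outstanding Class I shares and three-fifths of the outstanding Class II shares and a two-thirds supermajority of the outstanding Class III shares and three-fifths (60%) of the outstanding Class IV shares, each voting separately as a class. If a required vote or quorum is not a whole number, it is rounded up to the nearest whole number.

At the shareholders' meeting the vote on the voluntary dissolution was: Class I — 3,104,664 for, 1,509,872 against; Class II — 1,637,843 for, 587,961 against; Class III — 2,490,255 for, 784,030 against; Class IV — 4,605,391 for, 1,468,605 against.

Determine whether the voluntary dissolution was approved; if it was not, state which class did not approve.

Not approved — the Class II shares did not give the required vote.

Class I: 3/5 of 5173383 = 3104029.80, rounded up to 3104030; 3,104,030 required, 3,104,664 in favor — approved.
Class II: 3/5 of 2731238 = 1638742.80, rounded up to 1638743; 1,638,743 required, 1,637,843 in favor — not approved.
Class III: 2/3 of 3734985 = 2489990; 2,489,990 required, 2,490,255 in favor — approved.
Class IV: 3/5 of 7672968 = 4603780.80, rounded up to 4603781; 4,603,781 required, 4,605,391 in favor — approved.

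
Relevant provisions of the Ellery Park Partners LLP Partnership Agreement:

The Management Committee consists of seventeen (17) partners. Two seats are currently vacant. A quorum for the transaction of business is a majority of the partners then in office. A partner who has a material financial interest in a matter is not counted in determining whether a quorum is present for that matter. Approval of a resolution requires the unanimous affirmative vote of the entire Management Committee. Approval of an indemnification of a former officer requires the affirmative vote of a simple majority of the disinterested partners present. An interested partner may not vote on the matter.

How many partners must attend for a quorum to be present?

8

A majority of 15 is 8.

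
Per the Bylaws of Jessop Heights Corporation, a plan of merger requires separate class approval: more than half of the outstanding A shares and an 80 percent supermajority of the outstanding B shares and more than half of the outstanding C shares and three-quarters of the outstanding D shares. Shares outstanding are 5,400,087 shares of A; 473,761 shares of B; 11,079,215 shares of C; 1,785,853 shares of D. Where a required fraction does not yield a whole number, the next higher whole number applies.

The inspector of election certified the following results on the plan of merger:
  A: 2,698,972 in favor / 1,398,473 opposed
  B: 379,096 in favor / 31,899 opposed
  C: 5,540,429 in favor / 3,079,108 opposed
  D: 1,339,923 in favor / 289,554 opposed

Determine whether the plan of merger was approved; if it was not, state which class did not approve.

A: a majority of 5400087 is 2700044; 2,700,044 required, 2,698,972 in favor — not approved.
B: 4/5 of 473761 = 379008.80, rounded up to 379009; 379,009 required, 379,096 in favor — approved.
C: a majority of 11079215 is 5539608; 5,539,608 required, 5,540,429 in favor — approved.
D: 3/4 of 1785853 = 1339389.75, rounded up to 1339390; 1,339,390 required, 1,339,923 in favor — approved.

Not approved — the A shares did not give the required vote.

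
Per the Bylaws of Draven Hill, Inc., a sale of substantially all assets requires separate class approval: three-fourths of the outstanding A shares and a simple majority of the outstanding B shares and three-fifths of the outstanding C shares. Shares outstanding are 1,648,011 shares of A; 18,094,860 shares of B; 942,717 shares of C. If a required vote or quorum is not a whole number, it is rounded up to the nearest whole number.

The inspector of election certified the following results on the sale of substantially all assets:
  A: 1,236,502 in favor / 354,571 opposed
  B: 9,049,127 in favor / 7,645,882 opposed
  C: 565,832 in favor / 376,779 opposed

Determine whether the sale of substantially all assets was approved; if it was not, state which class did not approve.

A: 3/4 of 1648011 = 1236008.25, rounded up to 1236009; 1,236,009 required, 1,236,502 in favor — approved.
B: a majority of 18094860 is 9047431; 9,047,431 required, 9,049,127 in favor — approved.
C: 3/5 of 942717 = 565630.20, rounded up to 565631; 565,631 required, 565,832 in favor — approved.

Approved — every class gave the required vote.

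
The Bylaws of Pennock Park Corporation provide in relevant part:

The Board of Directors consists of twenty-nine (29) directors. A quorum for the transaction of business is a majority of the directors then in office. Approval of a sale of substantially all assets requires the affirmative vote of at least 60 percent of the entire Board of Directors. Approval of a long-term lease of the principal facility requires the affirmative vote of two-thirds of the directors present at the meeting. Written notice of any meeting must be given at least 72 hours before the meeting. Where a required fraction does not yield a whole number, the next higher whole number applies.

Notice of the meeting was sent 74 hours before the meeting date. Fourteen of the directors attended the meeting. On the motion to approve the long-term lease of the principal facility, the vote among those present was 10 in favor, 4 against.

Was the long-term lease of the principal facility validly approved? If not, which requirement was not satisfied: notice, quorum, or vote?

Notice: 74 hours given; 72 required (74 ≥ 72). Satisfied.
Quorum: 14 present; quorum is 15. Not satisfied.
Vote: the long-term lease of the principal facility requires two-thirds of the directors present (14). 2/3 of 14 = 9.33, rounded up to 10, so 10 affirmative votes are needed; 10 voted in favor. Satisfied. (Moot — without a quorum no business can be validly transacted.)

Invalid — quorum requirement not satisfied.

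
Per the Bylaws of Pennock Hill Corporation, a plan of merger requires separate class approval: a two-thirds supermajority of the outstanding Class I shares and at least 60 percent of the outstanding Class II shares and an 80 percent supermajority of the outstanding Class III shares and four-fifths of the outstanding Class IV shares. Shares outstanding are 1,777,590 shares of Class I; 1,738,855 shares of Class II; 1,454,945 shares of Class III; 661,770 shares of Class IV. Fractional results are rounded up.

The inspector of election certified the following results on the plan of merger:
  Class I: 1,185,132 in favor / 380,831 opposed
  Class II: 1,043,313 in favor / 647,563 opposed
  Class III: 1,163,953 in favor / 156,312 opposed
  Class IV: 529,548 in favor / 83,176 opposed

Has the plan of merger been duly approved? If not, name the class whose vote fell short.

Class I: 2/3 of 1777590 = 1185060; 1,185,060 required, 1,185,132 in favor — approved.
Class II: 3/5 of 1738855 = 1043313; 1,043,313 required, 1,043,313 in favor — approved.
Class III: 4/5 of 1454945 = 1163956; 1,163,956 required, 1,163,953 in favor — not approved.
Class IV: 4/5 of 661770 = 529416; 529,416 required, 529,548 in favor — approved.

Not approved — the Class III shares did not give the required vote.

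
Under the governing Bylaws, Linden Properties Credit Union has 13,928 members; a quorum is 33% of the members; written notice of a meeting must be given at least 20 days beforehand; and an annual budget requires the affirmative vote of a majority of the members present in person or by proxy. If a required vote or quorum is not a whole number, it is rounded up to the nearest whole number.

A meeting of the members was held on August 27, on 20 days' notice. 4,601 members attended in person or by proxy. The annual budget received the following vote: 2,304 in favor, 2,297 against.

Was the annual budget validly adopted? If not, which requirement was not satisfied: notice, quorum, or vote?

Notice: 20 days given; 20 required. Satisfied.
Quorum: 33% of 13,928 = 4,596.24, rounded up to 4,597; 4,601 present. Satisfied.
Vote: requires a majority of those present (4,601); a majority of 4601 is 2301, so 2,301 needed; 2,304 in favor. Satisfied.

Valid — all requirements satisfied.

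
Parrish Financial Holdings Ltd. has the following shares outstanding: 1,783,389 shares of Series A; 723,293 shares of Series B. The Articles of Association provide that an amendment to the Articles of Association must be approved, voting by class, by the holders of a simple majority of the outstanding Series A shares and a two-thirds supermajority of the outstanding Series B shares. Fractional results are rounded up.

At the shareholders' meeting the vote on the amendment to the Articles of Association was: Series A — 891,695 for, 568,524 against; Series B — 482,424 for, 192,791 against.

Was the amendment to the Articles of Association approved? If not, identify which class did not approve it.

Approved — every class gave the required vote.

Series A: a majority of 1783389 is 891695; 891,695 required, 891,695 in favor — approved.
Series B: 2/3 of 723293 = 482195.33, rounded up to 482196; 482,196 required, 482,424 in favor — approved.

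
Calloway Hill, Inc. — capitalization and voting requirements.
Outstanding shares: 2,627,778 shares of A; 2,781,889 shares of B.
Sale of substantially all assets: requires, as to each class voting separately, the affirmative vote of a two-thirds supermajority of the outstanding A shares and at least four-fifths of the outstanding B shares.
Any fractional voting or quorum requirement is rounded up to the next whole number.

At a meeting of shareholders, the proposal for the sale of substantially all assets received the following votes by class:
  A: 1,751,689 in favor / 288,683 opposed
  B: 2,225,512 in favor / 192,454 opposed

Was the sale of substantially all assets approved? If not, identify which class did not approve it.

Not approved — the A shares did not give the required vote.

A: 2/3 of 2627778 = 1751852; 1,751,852 required, 1,751,689 in favor — not approved.
B: 4/5 of 2781889 = 2225511.20, rounded up to 2225512; 2,225,512 required, 2,225,512 in favor — approved.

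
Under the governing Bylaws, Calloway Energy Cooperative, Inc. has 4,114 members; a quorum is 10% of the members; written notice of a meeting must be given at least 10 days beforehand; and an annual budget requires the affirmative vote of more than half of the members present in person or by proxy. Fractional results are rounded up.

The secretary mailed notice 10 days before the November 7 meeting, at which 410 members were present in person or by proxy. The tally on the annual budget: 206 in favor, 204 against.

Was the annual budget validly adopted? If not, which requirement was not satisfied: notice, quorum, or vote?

Notice: 10 days given; 10 required. Satisfied.
Quorum: 10% of 4,114 = 411.40, rounded up to 412; 410 present. Not satisfied.
Vote: requires a majority of those present (410); a majority of 410 is 206, so 206 needed; 206 in favor. Satisfied.

Invalid — quorum requirement not satisfied.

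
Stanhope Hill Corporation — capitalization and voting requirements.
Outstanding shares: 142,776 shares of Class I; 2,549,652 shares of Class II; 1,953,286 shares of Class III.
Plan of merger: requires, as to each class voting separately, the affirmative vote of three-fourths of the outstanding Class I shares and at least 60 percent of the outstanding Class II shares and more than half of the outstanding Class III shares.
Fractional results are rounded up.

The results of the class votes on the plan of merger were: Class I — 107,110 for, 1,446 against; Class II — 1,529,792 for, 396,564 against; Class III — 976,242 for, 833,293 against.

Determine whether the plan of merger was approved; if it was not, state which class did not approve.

Not approved — the Class III shares did not give the required vote.

Class I: 3/4 of 142776 = 107082; 107,082 required, 107,110 in favor — approved.
Class II: 3/5 of 2549652 = 1529791.20, rounded up to 1529792; 1,529,792 required, 1,529,792 in favor — approved.
Class III: a majority of 1953286 is 976644; 976,644 required, 976,242 in favor — not approved.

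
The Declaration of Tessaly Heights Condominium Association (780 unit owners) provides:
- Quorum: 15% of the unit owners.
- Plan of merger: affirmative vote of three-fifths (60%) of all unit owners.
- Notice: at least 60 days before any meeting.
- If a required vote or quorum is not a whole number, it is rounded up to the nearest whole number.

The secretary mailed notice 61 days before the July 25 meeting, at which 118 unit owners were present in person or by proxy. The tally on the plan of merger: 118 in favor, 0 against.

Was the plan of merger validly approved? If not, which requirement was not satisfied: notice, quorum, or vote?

Invalid — vote requirement not satisfied.

Notice: 61 days given; 60 required. Satisfied.
Quorum: 15% of 780 = 117; 118 present. Satisfied.
Vote: requires three-fifths of all unit owners (780); 3/5 of 780 = 468, so 468 needed; 118 in favor. Not satisfied.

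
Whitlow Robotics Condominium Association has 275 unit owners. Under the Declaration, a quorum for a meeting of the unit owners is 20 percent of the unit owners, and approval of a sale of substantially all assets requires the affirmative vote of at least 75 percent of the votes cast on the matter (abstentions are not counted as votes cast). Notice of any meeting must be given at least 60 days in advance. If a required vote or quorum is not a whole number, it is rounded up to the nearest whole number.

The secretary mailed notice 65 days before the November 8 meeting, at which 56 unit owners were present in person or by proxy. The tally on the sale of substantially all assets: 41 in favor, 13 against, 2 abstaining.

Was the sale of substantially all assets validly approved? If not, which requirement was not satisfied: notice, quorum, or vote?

Valid — all requirements satisfied.

Notice: 65 days given; 60 required. Satisfied.
Quorum: 20% of 275 = 55; 56 present. Satisfied.
Vote: requires three-fourths of the votes cast (56 − 2 abstaining = 54); 3/4 of 54 = 40.50, rounded up to 41, so 41 needed; 41 in favor. Satisfied.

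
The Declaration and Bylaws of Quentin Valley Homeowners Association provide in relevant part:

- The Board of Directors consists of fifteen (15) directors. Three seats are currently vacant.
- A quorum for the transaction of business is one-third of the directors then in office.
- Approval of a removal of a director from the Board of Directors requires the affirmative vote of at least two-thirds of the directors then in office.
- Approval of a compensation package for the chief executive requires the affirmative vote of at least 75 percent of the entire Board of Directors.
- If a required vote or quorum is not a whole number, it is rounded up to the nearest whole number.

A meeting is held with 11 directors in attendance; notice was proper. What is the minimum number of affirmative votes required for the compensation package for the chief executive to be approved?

12

The compensation package for the chief executive requires three-fourths of the entire Board of Directors (15).
3/4 of 15 = 11.25, rounded up to 12.
(Only 11 can vote, so the compensation package for the chief executive cannot pass at this meeting, but the required vote is still 12.)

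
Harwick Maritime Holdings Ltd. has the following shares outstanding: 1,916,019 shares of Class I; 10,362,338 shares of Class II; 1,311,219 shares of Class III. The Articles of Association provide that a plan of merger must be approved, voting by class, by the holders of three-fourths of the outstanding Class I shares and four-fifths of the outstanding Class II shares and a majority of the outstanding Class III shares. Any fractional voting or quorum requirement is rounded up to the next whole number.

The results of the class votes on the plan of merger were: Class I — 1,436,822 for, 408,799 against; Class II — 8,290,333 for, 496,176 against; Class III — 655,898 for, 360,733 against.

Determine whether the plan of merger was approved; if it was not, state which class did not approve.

Not approved — the Class I shares did not give the required vote.

Class I: 3/4 of 1916019 = 1437014.25, rounded up to 1437015; 1,437,015 required, 1,436,822 in favor — not approved.
Class II: 4/5 of 10362338 = 8289870.40, rounded up to 8289871; 8,289,871 required, 8,290,333 in favor — approved.
Class III: a majority of 1311219 is 655610; 655,610 required, 655,898 in favor — approved.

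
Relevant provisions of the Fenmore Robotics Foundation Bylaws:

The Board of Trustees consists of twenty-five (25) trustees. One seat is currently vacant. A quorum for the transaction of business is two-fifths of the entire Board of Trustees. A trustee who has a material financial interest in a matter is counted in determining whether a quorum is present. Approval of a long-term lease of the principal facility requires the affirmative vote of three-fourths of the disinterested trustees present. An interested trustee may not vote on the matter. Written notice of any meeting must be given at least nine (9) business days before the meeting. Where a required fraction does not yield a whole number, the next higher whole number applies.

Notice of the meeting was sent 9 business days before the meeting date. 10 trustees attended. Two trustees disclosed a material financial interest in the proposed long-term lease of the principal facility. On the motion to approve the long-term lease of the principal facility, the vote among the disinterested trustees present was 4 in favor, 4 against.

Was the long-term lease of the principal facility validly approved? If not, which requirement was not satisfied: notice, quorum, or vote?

Notice: 9 business days given; 9 required (9 ≥ 9). Satisfied.
Quorum: 10 present (interested trustees count toward quorum); quorum is 10. Satisfied.
Vote: the long-term lease of the principal facility requires three-fourths of the disinterested trustees present (10 − 2 = 8). 3/4 of 8 = 6, so 6 affirmative votes are needed; 4 voted in favor. Not satisfied.

Invalid — vote requirement not satisfied.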